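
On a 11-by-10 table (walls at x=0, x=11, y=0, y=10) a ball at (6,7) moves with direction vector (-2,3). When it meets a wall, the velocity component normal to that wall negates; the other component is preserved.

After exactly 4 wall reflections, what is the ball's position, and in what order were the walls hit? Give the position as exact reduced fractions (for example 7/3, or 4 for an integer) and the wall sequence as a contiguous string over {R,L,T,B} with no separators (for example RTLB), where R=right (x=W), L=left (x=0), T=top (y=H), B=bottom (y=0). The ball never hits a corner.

1. t=1 → T at (4,10); v=(-2,-3)
2. t=2 → L at (0,4); v=(2,-3)
3. t=4/3 → B at (8/3,0); v=(2,3)
4. t=10/3 → T at (28/3,10); v=(2,-3)

Final position: (28/3,10)
Wall sequence: TLBT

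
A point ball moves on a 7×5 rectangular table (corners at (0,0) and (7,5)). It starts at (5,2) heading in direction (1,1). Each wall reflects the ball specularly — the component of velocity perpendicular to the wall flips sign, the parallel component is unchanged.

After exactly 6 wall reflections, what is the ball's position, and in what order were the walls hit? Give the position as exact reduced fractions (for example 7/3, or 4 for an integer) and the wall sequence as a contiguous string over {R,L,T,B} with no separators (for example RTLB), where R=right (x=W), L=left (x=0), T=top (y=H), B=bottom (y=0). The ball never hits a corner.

Final position: (7,2)
Wall sequence: RTBLTR

1. t=2 → R at (7,4); v=(-1,1)
2. t=1 → T at (6,5); v=(-1,-1)
3. t=5 → B at (1,0); v=(-1,1)
4. t=1 → L at (0,1); v=(1,1)
5. t=4 → T at (4,5); v=(1,-1)
6. t=3 → R at (7,2); v=(-1,-1)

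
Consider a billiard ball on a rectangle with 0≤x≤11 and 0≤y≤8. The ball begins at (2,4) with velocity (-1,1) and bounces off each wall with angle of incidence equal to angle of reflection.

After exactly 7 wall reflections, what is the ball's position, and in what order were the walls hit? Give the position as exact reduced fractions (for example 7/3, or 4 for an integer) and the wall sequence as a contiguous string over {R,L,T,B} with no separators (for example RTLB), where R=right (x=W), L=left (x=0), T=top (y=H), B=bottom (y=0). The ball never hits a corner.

Final position: (4,0)
Wall sequence: LTBRTLB

1. t=2 → L at (0,6); v=(1,1)
2. t=2 → T at (2,8); v=(1,-1)
3. t=8 → B at (10,0); v=(1,1)
4. t=1 → R at (11,1); v=(-1,1)
5. t=7 → T at (4,8); v=(-1,-1)
6. t=4 → L at (0,4); v=(1,-1)
7. t=4 → B at (4,0); v=(1,1)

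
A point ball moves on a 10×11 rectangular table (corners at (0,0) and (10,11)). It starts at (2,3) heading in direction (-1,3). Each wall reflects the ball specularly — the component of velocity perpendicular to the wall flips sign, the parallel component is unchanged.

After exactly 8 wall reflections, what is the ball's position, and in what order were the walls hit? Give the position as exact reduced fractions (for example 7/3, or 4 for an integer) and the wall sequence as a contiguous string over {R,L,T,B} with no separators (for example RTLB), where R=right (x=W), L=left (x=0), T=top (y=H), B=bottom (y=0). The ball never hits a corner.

1. t=2 → L at (0,9); v=(1,3)
2. t=2/3 → T at (2/3,11); v=(1,-3)
3. t=11/3 → B at (13/3,0); v=(1,3)
4. t=11/3 → T at (8,11); v=(1,-3)
5. t=2 → R at (10,5); v=(-1,-3)
6. t=5/3 → B at (25/3,0); v=(-1,3)
7. t=11/3 → T at (14/3,11); v=(-1,-3)
8. t=11/3 → B at (1,0); v=(-1,3)

Final position: (1,0)
Wall sequence: LTBTRBTB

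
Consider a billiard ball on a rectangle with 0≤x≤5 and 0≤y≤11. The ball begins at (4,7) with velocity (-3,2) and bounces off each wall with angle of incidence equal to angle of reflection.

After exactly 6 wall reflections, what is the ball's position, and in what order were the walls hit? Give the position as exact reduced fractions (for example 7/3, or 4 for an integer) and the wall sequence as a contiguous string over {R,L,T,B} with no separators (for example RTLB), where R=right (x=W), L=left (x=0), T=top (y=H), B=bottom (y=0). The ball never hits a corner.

1. t=4/3 → L at (0,29/3); v=(3,2)
2. t=2/3 → T at (2,11); v=(3,-2)
3. t=1 → R at (5,9); v=(-3,-2)
4. t=5/3 → L at (0,17/3); v=(3,-2)
5. t=5/3 → R at (5,7/3); v=(-3,-2)
6. t=7/6 → B at (3/2,0); v=(-3,2)

Final position: (3/2,0)
Wall sequence: LTRLRB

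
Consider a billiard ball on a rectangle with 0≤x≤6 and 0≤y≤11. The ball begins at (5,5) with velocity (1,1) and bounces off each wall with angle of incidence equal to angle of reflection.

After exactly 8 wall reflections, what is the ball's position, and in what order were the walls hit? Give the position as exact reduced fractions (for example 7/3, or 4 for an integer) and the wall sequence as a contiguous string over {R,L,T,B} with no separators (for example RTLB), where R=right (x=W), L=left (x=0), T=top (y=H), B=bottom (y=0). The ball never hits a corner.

Final position: (3,11)
Wall sequence: RTLRBLRT

1. t=1 → R at (6,6); v=(-1,1)
2. t=5 → T at (1,11); v=(-1,-1)
3. t=1 → L at (0,10); v=(1,-1)
4. t=6 → R at (6,4); v=(-1,-1)
5. t=4 → B at (2,0); v=(-1,1)
6. t=2 → L at (0,2); v=(1,1)
7. t=6 → R at (6,8); v=(-1,1)
8. t=3 → T at (3,11); v=(-1,-1)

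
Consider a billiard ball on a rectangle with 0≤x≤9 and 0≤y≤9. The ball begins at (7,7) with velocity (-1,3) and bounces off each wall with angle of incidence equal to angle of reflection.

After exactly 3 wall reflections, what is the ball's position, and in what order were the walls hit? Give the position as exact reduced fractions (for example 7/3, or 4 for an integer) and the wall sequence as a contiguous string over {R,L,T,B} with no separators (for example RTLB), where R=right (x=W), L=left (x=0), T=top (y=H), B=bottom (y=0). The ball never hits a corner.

1. t=2/3 → T at (19/3,9); v=(-1,-3)
2. t=3 → B at (10/3,0); v=(-1,3)
3. t=3 → T at (1/3,9); v=(-1,-3)

Final position: (1/3,9)
Wall sequence: TBT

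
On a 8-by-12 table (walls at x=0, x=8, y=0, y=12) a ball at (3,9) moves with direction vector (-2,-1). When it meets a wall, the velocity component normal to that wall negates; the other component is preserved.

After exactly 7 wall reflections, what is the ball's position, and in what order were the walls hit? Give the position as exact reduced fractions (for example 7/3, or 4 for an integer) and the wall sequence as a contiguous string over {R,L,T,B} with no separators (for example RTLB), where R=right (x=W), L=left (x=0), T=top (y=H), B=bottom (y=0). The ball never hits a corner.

1. t=3/2 → L at (0,15/2); v=(2,-1)
2. t=4 → R at (8,7/2); v=(-2,-1)
3. t=7/2 → B at (1,0); v=(-2,1)
4. t=1/2 → L at (0,1/2); v=(2,1)
5. t=4 → R at (8,9/2); v=(-2,1)
6. t=4 → L at (0,17/2); v=(2,1)
7. t=7/2 → T at (7,12); v=(2,-1)

Final position: (7,12)
Wall sequence: LRBLRLT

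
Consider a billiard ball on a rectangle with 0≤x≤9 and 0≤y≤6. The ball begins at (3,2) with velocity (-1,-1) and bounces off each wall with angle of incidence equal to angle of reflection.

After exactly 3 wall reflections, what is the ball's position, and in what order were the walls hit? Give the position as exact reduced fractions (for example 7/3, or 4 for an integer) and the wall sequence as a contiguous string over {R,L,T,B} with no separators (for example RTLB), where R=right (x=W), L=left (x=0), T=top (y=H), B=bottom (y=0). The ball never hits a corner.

Final position: (5,6)
Wall sequence: BLT

1. t=2 → B at (1,0); v=(-1,1)
2. t=1 → L at (0,1); v=(1,1)
3. t=5 → T at (5,6); v=(1,-1)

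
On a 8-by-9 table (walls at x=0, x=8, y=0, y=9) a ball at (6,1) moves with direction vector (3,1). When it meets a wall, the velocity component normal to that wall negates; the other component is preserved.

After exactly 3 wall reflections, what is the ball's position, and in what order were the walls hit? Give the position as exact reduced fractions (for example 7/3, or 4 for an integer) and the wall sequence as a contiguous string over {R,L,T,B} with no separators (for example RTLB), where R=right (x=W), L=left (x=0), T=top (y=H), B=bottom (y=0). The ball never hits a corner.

1. t=2/3 → R at (8,5/3); v=(-3,1)
2. t=8/3 → L at (0,13/3); v=(3,1)
3. t=8/3 → R at (8,7); v=(-3,1)

Final position: (8,7)
Wall sequence: RLR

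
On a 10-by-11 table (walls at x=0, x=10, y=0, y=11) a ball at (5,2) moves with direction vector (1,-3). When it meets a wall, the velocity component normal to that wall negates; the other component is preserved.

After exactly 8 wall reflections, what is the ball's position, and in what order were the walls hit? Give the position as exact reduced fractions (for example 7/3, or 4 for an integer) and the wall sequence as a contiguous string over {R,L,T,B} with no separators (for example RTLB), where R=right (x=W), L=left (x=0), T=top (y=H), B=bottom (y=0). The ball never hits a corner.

Final position: (4,11)
Wall sequence: BTRBTLBT

1. t=2/3 → B at (17/3,0); v=(1,3)
2. t=11/3 → T at (28/3,11); v=(1,-3)
3. t=2/3 → R at (10,9); v=(-1,-3)
4. t=3 → B at (7,0); v=(-1,3)
5. t=11/3 → T at (10/3,11); v=(-1,-3)
6. t=10/3 → L at (0,1); v=(1,-3)
7. t=1/3 → B at (1/3,0); v=(1,3)
8. t=11/3 → T at (4,11); v=(1,-3)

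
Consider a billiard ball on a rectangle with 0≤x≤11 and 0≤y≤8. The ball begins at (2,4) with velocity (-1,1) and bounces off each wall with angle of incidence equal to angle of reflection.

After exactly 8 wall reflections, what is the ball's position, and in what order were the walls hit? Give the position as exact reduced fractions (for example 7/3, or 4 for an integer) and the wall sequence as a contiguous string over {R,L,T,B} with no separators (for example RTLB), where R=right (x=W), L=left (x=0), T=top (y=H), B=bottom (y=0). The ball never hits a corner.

Final position: (11,7)
Wall sequence: LTBRTLBR

1. t=2 → L at (0,6); v=(1,1)
2. t=2 → T at (2,8); v=(1,-1)
3. t=8 → B at (10,0); v=(1,1)
4. t=1 → R at (11,1); v=(-1,1)
5. t=7 → T at (4,8); v=(-1,-1)
6. t=4 → L at (0,4); v=(1,-1)
7. t=4 → B at (4,0); v=(1,1)
8. t=7 → R at (11,7); v=(-1,1)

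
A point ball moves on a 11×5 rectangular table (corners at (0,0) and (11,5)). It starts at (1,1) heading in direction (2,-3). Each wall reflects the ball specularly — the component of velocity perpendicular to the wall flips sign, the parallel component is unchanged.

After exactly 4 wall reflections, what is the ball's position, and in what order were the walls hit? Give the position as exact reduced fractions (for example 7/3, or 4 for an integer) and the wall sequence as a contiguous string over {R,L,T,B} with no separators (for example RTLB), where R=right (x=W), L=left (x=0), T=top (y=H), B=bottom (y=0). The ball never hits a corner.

Final position: (11,4)
Wall sequence: BTBR

1. t=1/3 → B at (5/3,0); v=(2,3)
2. t=5/3 → T at (5,5); v=(2,-3)
3. t=5/3 → B at (25/3,0); v=(2,3)
4. t=4/3 → R at (11,4); v=(-2,3)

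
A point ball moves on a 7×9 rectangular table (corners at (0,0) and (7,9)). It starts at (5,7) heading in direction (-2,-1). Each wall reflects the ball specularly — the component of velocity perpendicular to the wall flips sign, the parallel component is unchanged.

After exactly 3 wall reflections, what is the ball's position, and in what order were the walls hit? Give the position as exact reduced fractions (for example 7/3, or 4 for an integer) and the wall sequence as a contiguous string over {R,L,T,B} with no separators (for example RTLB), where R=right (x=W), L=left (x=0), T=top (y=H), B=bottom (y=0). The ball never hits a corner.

Final position: (5,0)
Wall sequence: LRB

1. t=5/2 → L at (0,9/2); v=(2,-1)
2. t=7/2 → R at (7,1); v=(-2,-1)
3. t=1 → B at (5,0); v=(-2,1)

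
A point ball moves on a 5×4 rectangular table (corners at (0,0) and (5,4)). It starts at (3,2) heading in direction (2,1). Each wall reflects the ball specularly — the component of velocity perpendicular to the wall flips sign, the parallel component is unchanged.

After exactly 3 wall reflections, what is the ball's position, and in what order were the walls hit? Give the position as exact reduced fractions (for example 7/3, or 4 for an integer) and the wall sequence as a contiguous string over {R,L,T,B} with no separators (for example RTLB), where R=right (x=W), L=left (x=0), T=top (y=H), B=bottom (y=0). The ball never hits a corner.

1. t=1 → R at (5,3); v=(-2,1)
2. t=1 → T at (3,4); v=(-2,-1)
3. t=3/2 → L at (0,5/2); v=(2,-1)

Final position: (0,5/2)
Wall sequence: RTL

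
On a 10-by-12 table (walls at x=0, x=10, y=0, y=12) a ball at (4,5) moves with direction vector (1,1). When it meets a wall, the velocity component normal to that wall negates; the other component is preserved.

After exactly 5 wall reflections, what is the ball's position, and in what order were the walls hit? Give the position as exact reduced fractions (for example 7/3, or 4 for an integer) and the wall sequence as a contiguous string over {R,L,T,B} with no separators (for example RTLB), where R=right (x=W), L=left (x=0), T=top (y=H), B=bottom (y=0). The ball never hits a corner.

Final position: (10,7)
Wall sequence: RTLBR

1. t=6 → R at (10,11); v=(-1,1)
2. t=1 → T at (9,12); v=(-1,-1)
3. t=9 → L at (0,3); v=(1,-1)
4. t=3 → B at (3,0); v=(1,1)
5. t=7 → R at (10,7); v=(-1,1)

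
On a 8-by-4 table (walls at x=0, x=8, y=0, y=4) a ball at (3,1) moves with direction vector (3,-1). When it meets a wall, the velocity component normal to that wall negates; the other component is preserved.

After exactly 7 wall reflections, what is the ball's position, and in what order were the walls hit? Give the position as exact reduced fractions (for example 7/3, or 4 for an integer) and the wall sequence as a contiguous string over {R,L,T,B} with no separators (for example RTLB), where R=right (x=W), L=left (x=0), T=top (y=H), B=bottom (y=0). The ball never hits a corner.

1. t=1 → B at (6,0); v=(3,1)
2. t=2/3 → R at (8,2/3); v=(-3,1)
3. t=8/3 → L at (0,10/3); v=(3,1)
4. t=2/3 → T at (2,4); v=(3,-1)
5. t=2 → R at (8,2); v=(-3,-1)
6. t=2 → B at (2,0); v=(-3,1)
7. t=2/3 → L at (0,2/3); v=(3,1)

Final position: (0,2/3)
Wall sequence: BRLTRBL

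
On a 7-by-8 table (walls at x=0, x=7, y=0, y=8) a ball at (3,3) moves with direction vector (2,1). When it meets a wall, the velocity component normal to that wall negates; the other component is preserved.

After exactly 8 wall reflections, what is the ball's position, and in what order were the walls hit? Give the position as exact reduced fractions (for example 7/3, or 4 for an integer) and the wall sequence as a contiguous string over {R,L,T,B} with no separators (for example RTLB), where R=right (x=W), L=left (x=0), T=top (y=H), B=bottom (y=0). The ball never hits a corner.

1. t=2 → R at (7,5); v=(-2,1)
2. t=3 → T at (1,8); v=(-2,-1)
3. t=1/2 → L at (0,15/2); v=(2,-1)
4. t=7/2 → R at (7,4); v=(-2,-1)
5. t=7/2 → L at (0,1/2); v=(2,-1)
6. t=1/2 → B at (1,0); v=(2,1)
7. t=3 → R at (7,3); v=(-2,1)
8. t=7/2 → L at (0,13/2); v=(2,1)

Final position: (0,13/2)
Wall sequence: RTLRLBRL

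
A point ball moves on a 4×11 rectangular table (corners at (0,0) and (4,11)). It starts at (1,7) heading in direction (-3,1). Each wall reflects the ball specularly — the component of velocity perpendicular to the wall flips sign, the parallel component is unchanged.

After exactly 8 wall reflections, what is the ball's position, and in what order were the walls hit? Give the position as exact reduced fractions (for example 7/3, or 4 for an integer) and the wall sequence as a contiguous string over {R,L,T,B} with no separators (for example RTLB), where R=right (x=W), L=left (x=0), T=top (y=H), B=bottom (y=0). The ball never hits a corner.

Final position: (0,20/3)
Wall sequence: LRLTRLRL

1. t=1/3 → L at (0,22/3); v=(3,1)
2. t=4/3 → R at (4,26/3); v=(-3,1)
3. t=4/3 → L at (0,10); v=(3,1)
4. t=1 → T at (3,11); v=(3,-1)
5. t=1/3 → R at (4,32/3); v=(-3,-1)
6. t=4/3 → L at (0,28/3); v=(3,-1)
7. t=4/3 → R at (4,8); v=(-3,-1)
8. t=4/3 → L at (0,20/3); v=(3,-1)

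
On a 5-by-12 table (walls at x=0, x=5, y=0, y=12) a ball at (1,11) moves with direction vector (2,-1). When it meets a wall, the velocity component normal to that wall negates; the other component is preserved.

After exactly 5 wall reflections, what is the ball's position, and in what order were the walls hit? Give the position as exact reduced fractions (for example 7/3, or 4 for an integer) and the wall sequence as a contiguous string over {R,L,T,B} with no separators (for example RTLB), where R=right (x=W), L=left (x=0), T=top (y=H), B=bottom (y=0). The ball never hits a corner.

1. t=2 → R at (5,9); v=(-2,-1)
2. t=5/2 → L at (0,13/2); v=(2,-1)
3. t=5/2 → R at (5,4); v=(-2,-1)
4. t=5/2 → L at (0,3/2); v=(2,-1)
5. t=3/2 → B at (3,0); v=(2,1)

Final position: (3,0)
Wall sequence: RLRLB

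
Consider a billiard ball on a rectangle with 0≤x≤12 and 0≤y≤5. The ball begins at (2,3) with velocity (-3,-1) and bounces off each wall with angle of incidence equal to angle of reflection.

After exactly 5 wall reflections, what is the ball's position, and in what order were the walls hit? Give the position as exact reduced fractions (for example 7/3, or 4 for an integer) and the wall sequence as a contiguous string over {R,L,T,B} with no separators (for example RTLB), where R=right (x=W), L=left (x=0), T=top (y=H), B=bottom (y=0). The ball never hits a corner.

1. t=2/3 → L at (0,7/3); v=(3,-1)
2. t=7/3 → B at (7,0); v=(3,1)
3. t=5/3 → R at (12,5/3); v=(-3,1)
4. t=10/3 → T at (2,5); v=(-3,-1)
5. t=2/3 → L at (0,13/3); v=(3,-1)

Final position: (0,13/3)
Wall sequence: LBRTL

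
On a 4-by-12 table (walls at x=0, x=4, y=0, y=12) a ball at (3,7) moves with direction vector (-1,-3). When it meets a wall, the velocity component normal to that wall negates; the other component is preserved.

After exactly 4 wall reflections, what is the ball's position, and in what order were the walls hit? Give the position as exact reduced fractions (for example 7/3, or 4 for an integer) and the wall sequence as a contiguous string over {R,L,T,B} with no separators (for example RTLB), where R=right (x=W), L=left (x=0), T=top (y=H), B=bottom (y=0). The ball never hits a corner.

1. t=7/3 → B at (2/3,0); v=(-1,3)
2. t=2/3 → L at (0,2); v=(1,3)
3. t=10/3 → T at (10/3,12); v=(1,-3)
4. t=2/3 → R at (4,10); v=(-1,-3)

Final position: (4,10)
Wall sequence: BLTR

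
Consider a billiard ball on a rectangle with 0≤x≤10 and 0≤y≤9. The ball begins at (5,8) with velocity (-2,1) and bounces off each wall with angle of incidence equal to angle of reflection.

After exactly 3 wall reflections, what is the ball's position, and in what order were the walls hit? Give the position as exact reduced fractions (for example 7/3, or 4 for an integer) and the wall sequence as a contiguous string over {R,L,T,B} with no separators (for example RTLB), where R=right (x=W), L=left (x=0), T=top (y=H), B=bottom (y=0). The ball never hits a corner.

1. t=1 → T at (3,9); v=(-2,-1)
2. t=3/2 → L at (0,15/2); v=(2,-1)
3. t=5 → R at (10,5/2); v=(-2,-1)

Final position: (10,5/2)
Wall sequence: TLR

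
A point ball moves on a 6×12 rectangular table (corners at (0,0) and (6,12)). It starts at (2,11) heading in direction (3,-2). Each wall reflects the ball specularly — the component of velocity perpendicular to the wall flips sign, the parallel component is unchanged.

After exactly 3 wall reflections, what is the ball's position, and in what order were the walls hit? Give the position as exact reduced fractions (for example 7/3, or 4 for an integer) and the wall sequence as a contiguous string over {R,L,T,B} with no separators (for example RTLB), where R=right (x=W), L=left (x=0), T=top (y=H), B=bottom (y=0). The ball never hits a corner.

Final position: (6,1/3)
Wall sequence: RLR

1. t=4/3 → R at (6,25/3); v=(-3,-2)
2. t=2 → L at (0,13/3); v=(3,-2)
3. t=2 → R at (6,1/3); v=(-3,-2)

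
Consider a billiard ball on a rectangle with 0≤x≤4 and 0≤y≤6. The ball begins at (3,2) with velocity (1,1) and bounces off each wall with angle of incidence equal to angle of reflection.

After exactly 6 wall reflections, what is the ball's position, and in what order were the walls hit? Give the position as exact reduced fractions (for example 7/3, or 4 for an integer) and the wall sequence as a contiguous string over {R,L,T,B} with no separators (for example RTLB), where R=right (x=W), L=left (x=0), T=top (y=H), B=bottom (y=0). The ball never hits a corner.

1. t=1 → R at (4,3); v=(-1,1)
2. t=3 → T at (1,6); v=(-1,-1)
3. t=1 → L at (0,5); v=(1,-1)
4. t=4 → R at (4,1); v=(-1,-1)
5. t=1 → B at (3,0); v=(-1,1)
6. t=3 → L at (0,3); v=(1,1)

Final position: (0,3)
Wall sequence: RTLRBL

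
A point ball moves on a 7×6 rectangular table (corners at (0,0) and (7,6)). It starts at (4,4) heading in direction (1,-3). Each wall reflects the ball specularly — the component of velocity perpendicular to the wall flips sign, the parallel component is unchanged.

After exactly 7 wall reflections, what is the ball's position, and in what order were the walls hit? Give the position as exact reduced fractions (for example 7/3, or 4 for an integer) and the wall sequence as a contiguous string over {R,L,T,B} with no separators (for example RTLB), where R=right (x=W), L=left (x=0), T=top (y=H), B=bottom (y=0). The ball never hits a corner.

Final position: (0,2)
Wall sequence: BRTBTBL

1. t=4/3 → B at (16/3,0); v=(1,3)
2. t=5/3 → R at (7,5); v=(-1,3)
3. t=1/3 → T at (20/3,6); v=(-1,-3)
4. t=2 → B at (14/3,0); v=(-1,3)
5. t=2 → T at (8/3,6); v=(-1,-3)
6. t=2 → B at (2/3,0); v=(-1,3)
7. t=2/3 → L at (0,2); v=(1,3)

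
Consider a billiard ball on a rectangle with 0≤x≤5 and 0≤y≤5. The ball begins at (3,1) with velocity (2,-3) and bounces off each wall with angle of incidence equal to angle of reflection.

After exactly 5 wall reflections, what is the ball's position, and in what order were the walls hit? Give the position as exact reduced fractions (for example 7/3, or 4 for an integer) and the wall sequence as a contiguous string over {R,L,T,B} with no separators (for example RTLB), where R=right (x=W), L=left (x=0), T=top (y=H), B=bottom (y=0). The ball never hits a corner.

1. t=1/3 → B at (11/3,0); v=(2,3)
2. t=2/3 → R at (5,2); v=(-2,3)
3. t=1 → T at (3,5); v=(-2,-3)
4. t=3/2 → L at (0,1/2); v=(2,-3)
5. t=1/6 → B at (1/3,0); v=(2,3)

Final position: (1/3,0)
Wall sequence: BRTLB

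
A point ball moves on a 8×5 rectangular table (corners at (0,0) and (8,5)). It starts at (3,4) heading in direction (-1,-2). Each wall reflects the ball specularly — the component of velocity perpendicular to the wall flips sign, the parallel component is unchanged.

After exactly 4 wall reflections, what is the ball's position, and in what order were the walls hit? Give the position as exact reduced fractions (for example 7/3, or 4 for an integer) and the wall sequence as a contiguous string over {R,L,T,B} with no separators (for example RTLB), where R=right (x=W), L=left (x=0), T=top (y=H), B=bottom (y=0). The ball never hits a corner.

1. t=2 → B at (1,0); v=(-1,2)
2. t=1 → L at (0,2); v=(1,2)
3. t=3/2 → T at (3/2,5); v=(1,-2)
4. t=5/2 → B at (4,0); v=(1,2)

Final position: (4,0)
Wall sequence: BLTB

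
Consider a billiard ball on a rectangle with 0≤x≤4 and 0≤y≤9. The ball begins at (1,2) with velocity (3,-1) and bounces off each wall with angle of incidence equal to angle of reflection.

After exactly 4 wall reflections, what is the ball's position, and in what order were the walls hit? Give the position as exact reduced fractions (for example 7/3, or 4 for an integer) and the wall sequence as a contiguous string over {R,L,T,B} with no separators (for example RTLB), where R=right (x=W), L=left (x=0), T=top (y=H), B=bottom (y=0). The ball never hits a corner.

1. t=1 → R at (4,1); v=(-3,-1)
2. t=1 → B at (1,0); v=(-3,1)
3. t=1/3 → L at (0,1/3); v=(3,1)
4. t=4/3 → R at (4,5/3); v=(-3,1)

Final position: (4,5/3)
Wall sequence: RBLR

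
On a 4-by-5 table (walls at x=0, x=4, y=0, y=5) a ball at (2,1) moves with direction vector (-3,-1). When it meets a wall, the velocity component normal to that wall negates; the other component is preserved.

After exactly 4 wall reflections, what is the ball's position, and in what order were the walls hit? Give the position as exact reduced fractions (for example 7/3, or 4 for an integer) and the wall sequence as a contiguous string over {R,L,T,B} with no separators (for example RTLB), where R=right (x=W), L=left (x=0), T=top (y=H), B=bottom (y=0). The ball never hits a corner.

1. t=2/3 → L at (0,1/3); v=(3,-1)
2. t=1/3 → B at (1,0); v=(3,1)
3. t=1 → R at (4,1); v=(-3,1)
4. t=4/3 → L at (0,7/3); v=(3,1)

Final position: (0,7/3)
Wall sequence: LBRL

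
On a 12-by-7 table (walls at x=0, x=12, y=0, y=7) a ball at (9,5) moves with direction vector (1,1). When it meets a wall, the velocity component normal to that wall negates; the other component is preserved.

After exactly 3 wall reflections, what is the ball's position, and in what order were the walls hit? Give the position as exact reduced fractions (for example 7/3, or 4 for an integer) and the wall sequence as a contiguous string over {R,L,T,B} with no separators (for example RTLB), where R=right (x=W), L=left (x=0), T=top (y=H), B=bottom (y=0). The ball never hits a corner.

Final position: (6,0)
Wall sequence: TRB

1. t=2 → T at (11,7); v=(1,-1)
2. t=1 → R at (12,6); v=(-1,-1)
3. t=6 → B at (6,0); v=(-1,1)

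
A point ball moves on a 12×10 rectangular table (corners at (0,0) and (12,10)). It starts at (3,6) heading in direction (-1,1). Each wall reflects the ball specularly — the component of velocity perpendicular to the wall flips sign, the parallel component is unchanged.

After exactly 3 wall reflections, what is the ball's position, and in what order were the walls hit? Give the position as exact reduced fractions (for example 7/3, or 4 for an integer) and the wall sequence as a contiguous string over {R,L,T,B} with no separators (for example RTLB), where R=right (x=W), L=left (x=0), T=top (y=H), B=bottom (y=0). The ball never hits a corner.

1. t=3 → L at (0,9); v=(1,1)
2. t=1 → T at (1,10); v=(1,-1)
3. t=10 → B at (11,0); v=(1,1)

Final position: (11,0)
Wall sequence: LTB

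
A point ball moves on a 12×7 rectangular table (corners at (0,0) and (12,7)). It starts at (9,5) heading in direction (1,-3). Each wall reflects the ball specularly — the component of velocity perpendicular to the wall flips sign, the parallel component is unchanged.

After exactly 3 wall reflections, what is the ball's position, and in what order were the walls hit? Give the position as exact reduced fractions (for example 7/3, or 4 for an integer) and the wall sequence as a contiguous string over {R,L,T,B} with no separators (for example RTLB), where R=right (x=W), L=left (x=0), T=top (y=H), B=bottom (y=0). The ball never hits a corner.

1. t=5/3 → B at (32/3,0); v=(1,3)
2. t=4/3 → R at (12,4); v=(-1,3)
3. t=1 → T at (11,7); v=(-1,-3)

Final position: (11,7)
Wall sequence: BRT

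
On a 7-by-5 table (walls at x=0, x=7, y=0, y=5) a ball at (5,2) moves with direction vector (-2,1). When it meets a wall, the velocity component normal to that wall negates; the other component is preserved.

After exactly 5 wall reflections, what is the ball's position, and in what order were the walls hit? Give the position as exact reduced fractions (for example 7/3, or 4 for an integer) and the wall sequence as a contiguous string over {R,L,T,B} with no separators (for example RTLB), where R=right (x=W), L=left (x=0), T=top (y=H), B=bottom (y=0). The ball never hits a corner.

1. t=5/2 → L at (0,9/2); v=(2,1)
2. t=1/2 → T at (1,5); v=(2,-1)
3. t=3 → R at (7,2); v=(-2,-1)
4. t=2 → B at (3,0); v=(-2,1)
5. t=3/2 → L at (0,3/2); v=(2,1)

Final position: (0,3/2)
Wall sequence: LTRBL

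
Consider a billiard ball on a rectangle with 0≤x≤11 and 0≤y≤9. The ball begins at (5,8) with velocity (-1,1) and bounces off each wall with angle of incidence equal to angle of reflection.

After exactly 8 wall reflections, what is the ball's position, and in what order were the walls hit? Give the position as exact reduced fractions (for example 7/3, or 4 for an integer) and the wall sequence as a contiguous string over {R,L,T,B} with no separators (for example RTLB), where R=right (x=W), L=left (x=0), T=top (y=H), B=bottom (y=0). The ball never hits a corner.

Final position: (10,9)
Wall sequence: TLBRTLBT

1. t=1 → T at (4,9); v=(-1,-1)
2. t=4 → L at (0,5); v=(1,-1)
3. t=5 → B at (5,0); v=(1,1)
4. t=6 → R at (11,6); v=(-1,1)
5. t=3 → T at (8,9); v=(-1,-1)
6. t=8 → L at (0,1); v=(1,-1)
7. t=1 → B at (1,0); v=(1,1)
8. t=9 → T at (10,9); v=(1,-1)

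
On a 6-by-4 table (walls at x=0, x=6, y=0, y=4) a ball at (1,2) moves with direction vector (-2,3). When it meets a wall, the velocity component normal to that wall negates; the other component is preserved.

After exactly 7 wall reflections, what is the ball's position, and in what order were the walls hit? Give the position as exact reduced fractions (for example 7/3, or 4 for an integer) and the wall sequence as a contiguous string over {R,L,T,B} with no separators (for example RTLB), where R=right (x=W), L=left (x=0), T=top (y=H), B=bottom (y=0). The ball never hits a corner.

1. t=1/2 → L at (0,7/2); v=(2,3)
2. t=1/6 → T at (1/3,4); v=(2,-3)
3. t=4/3 → B at (3,0); v=(2,3)
4. t=4/3 → T at (17/3,4); v=(2,-3)
5. t=1/6 → R at (6,7/2); v=(-2,-3)
6. t=7/6 → B at (11/3,0); v=(-2,3)
7. t=4/3 → T at (1,4); v=(-2,-3)

Final position: (1,4)
Wall sequence: LTBTRBT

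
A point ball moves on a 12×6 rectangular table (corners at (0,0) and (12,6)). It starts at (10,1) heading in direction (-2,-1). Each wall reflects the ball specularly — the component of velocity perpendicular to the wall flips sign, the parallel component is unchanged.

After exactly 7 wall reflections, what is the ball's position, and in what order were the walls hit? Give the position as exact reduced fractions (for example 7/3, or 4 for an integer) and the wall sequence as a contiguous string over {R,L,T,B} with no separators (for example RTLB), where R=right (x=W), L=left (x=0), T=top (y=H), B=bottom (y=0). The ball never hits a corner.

Final position: (4,6)
Wall sequence: BLTRBLT

1. t=1 → B at (8,0); v=(-2,1)
2. t=4 → L at (0,4); v=(2,1)
3. t=2 → T at (4,6); v=(2,-1)
4. t=4 → R at (12,2); v=(-2,-1)
5. t=2 → B at (8,0); v=(-2,1)
6. t=4 → L at (0,4); v=(2,1)
7. t=2 → T at (4,6); v=(2,-1)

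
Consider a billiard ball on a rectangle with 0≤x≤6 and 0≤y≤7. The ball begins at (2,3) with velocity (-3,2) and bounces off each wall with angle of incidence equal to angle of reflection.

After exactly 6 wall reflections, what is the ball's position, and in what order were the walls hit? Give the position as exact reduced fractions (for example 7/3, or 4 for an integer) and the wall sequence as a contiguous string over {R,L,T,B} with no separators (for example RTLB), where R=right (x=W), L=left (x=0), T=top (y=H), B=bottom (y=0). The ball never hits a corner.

1. t=2/3 → L at (0,13/3); v=(3,2)
2. t=4/3 → T at (4,7); v=(3,-2)
3. t=2/3 → R at (6,17/3); v=(-3,-2)
4. t=2 → L at (0,5/3); v=(3,-2)
5. t=5/6 → B at (5/2,0); v=(3,2)
6. t=7/6 → R at (6,7/3); v=(-3,2)

Final position: (6,7/3)
Wall sequence: LTRLBR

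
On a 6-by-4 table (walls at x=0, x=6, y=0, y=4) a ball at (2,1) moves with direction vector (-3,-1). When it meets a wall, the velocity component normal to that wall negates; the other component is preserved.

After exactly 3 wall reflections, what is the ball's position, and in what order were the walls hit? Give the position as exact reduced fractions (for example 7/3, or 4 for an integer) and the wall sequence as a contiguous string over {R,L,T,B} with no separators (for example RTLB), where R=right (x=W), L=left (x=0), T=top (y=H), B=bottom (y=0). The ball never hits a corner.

1. t=2/3 → L at (0,1/3); v=(3,-1)
2. t=1/3 → B at (1,0); v=(3,1)
3. t=5/3 → R at (6,5/3); v=(-3,1)

Final position: (6,5/3)
Wall sequence: LBR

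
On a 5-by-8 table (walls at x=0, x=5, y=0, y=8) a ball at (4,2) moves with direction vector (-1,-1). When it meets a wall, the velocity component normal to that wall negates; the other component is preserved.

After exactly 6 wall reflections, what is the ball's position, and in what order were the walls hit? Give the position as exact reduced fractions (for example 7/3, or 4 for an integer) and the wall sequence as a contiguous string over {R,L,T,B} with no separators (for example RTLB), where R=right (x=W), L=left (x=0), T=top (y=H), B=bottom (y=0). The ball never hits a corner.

1. t=2 → B at (2,0); v=(-1,1)
2. t=2 → L at (0,2); v=(1,1)
3. t=5 → R at (5,7); v=(-1,1)
4. t=1 → T at (4,8); v=(-1,-1)
5. t=4 → L at (0,4); v=(1,-1)
6. t=4 → B at (4,0); v=(1,1)

Final position: (4,0)
Wall sequence: BLRTLB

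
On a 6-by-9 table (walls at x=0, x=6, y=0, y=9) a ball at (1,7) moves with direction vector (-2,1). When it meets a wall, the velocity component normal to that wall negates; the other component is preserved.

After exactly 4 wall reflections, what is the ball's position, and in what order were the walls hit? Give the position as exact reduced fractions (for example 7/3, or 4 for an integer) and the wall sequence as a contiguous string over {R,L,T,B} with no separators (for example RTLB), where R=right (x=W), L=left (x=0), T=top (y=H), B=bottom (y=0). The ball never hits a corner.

Final position: (0,9/2)
Wall sequence: LTRL

1. t=1/2 → L at (0,15/2); v=(2,1)
2. t=3/2 → T at (3,9); v=(2,-1)
3. t=3/2 → R at (6,15/2); v=(-2,-1)
4. t=3 → L at (0,9/2); v=(2,-1)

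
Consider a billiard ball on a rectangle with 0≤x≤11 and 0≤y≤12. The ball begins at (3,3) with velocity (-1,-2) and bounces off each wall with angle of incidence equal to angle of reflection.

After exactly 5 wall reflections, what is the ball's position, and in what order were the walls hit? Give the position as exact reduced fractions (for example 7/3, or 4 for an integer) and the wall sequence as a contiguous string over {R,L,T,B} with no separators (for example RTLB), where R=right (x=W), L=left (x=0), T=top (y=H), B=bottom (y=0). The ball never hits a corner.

1. t=3/2 → B at (3/2,0); v=(-1,2)
2. t=3/2 → L at (0,3); v=(1,2)
3. t=9/2 → T at (9/2,12); v=(1,-2)
4. t=6 → B at (21/2,0); v=(1,2)
5. t=1/2 → R at (11,1); v=(-1,2)

Final position: (11,1)
Wall sequence: BLTBR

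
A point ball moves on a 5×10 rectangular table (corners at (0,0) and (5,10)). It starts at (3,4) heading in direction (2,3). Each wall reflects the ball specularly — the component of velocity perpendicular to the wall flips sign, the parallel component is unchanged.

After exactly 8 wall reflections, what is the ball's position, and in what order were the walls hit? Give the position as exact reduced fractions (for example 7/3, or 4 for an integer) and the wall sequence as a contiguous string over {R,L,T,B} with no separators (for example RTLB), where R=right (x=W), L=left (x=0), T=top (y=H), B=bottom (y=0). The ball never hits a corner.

Final position: (5,3)
Wall sequence: RTLBRLTR

1. t=1 → R at (5,7); v=(-2,3)
2. t=1 → T at (3,10); v=(-2,-3)
3. t=3/2 → L at (0,11/2); v=(2,-3)
4. t=11/6 → B at (11/3,0); v=(2,3)
5. t=2/3 → R at (5,2); v=(-2,3)
6. t=5/2 → L at (0,19/2); v=(2,3)
7. t=1/6 → T at (1/3,10); v=(2,-3)
8. t=7/3 → R at (5,3); v=(-2,-3)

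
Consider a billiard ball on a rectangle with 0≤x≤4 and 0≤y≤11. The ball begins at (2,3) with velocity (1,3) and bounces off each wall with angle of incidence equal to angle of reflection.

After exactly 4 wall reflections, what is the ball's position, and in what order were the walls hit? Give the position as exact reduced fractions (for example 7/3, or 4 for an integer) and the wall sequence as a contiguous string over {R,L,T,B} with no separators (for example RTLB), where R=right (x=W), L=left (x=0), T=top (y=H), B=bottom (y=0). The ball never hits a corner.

Final position: (1/3,0)
Wall sequence: RTLB

1. t=2 → R at (4,9); v=(-1,3)
2. t=2/3 → T at (10/3,11); v=(-1,-3)
3. t=10/3 → L at (0,1); v=(1,-3)
4. t=1/3 → B at (1/3,0); v=(1,3)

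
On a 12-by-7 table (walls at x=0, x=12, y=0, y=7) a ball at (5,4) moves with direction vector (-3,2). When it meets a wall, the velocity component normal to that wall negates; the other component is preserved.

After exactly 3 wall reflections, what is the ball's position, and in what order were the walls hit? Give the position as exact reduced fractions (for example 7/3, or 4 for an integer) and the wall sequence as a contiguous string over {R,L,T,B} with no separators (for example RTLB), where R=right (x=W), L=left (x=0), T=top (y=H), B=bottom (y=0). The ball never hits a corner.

1. t=3/2 → T at (1/2,7); v=(-3,-2)
2. t=1/6 → L at (0,20/3); v=(3,-2)
3. t=10/3 → B at (10,0); v=(3,2)

Final position: (10,0)
Wall sequence: TLB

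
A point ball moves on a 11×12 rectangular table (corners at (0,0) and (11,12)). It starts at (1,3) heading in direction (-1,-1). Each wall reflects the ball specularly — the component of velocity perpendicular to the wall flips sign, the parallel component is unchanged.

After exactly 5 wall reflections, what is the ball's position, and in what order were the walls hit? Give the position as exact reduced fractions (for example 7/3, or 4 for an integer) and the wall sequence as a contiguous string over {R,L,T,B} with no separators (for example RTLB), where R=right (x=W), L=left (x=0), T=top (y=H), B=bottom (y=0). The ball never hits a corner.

Final position: (0,4)
Wall sequence: LBRTL

1. t=1 → L at (0,2); v=(1,-1)
2. t=2 → B at (2,0); v=(1,1)
3. t=9 → R at (11,9); v=(-1,1)
4. t=3 → T at (8,12); v=(-1,-1)
5. t=8 → L at (0,4); v=(1,-1)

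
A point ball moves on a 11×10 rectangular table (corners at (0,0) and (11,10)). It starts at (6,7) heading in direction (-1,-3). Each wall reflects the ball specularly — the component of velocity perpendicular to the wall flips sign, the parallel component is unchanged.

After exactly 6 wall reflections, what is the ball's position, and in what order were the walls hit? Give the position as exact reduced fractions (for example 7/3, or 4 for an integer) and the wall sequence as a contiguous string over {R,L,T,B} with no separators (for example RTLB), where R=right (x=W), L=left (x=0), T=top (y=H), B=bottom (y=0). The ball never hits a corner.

Final position: (29/3,0)
Wall sequence: BTLBTB

1. t=7/3 → B at (11/3,0); v=(-1,3)
2. t=10/3 → T at (1/3,10); v=(-1,-3)
3. t=1/3 → L at (0,9); v=(1,-3)
4. t=3 → B at (3,0); v=(1,3)
5. t=10/3 → T at (19/3,10); v=(1,-3)
6. t=10/3 → B at (29/3,0); v=(1,3)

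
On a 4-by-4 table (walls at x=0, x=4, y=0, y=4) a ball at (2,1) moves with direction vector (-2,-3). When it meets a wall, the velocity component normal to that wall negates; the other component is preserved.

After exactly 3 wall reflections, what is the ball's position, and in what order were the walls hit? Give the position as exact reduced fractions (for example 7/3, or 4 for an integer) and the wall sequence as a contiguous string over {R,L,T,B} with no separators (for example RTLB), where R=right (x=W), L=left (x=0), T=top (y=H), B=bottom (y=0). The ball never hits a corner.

Final position: (4/3,4)
Wall sequence: BLT

1. t=1/3 → B at (4/3,0); v=(-2,3)
2. t=2/3 → L at (0,2); v=(2,3)
3. t=2/3 → T at (4/3,4); v=(2,-3)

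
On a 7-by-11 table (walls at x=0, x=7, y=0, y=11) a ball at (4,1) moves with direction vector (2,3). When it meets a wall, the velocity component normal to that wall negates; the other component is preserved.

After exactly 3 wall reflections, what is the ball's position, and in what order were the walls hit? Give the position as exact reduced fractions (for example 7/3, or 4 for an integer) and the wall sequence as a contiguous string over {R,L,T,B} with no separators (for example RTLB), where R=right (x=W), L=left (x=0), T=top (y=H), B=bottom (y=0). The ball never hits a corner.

1. t=3/2 → R at (7,11/2); v=(-2,3)
2. t=11/6 → T at (10/3,11); v=(-2,-3)
3. t=5/3 → L at (0,6); v=(2,-3)

Final position: (0,6)
Wall sequence: RTL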